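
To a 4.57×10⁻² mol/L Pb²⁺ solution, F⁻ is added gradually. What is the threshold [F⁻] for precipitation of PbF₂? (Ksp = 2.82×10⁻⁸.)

7.86×10⁻⁴ M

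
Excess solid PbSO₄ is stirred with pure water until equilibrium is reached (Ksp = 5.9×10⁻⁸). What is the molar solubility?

PbSO₄(s) ⇌ Pb²⁺(aq) + SO₄²⁻(aq)
If s mol/L of PbSO₄ dissolves, [Pb²⁺] = s and [SO₄²⁻] = s.
Ksp = [Pb²⁺][SO₄²⁻] = s · s = s^2
s^2 = 5.9×10⁻⁸
Taking the 2nd root, s = 2.4×10⁻⁴ mol/L.

2.4×10⁻⁴ M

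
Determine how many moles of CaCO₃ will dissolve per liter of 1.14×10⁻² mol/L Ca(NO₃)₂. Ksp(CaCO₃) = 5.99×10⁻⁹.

5.25×10⁻⁷ M

CaCO₃(s) ⇌ Ca²⁺(aq) + CO₃²⁻(aq)
The solution already contains Ca²⁺ at 1.14×10⁻² mol/L. Let s be the molar solubility of CaCO₃.
[Ca²⁺] ≈ 1.14×10⁻² mol/L (common ion dominates); [CO₃²⁻] = s.
Ksp = [Ca²⁺][CO₃²⁻] = (1.14×10⁻²)s
s = 5.99×10⁻⁹ / (1.14×10⁻²) = 5.25×10⁻⁷
s = 5.25×10⁻⁷ mol/L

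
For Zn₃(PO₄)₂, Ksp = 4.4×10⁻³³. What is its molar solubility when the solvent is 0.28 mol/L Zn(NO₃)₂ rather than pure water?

2.2×10⁻¹⁶ M

Zn₃(PO₄)₂(s) ⇌ 3 Zn²⁺(aq) + 2 PO₄³⁻(aq)
With Zn²⁺ already at 0.28 mol/L and s small, take [Zn²⁺] ≈ 0.28 mol/L and [PO₄³⁻] = 2s.
Ksp = [Zn²⁺]^3[PO₄³⁻]^2 = (0.28)^3(2s)^2
(2s)^2 = 4.4×10⁻³³ / (0.28)^3 = 2.0×10⁻³¹
s = 2.2×10⁻¹⁶ mol/L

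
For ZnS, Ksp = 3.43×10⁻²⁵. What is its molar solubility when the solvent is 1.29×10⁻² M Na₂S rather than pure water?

ZnS(s) ⇌ Zn²⁺(aq) + S²⁻(aq)
The solution already contains S²⁻ at 1.29×10⁻² M. Let s be the molar solubility of ZnS.
[S²⁻] ≈ 1.29×10⁻² M (common ion dominates); [Zn²⁺] = s.
Ksp = [Zn²⁺][S²⁻] = s(1.29×10⁻²)
s = 3.43×10⁻²⁵ / (1.29×10⁻²) = 2.66×10⁻²³
s = 2.66×10⁻²³ M

2.66×10⁻²³ M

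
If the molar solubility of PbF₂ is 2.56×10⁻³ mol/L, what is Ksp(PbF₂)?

PbF₂(s) ⇌ Pb²⁺(aq) + 2 F⁻(aq)
With molar solubility s: [Pb²⁺] = s, [F⁻] = 2s.
Ksp = [Pb²⁺][F⁻]^2 = s · (2s)^2 = 4s^3
Ksp = 4 × (2.56×10⁻³)^3 = 6.71×10⁻⁸

Ksp = 6.71×10⁻⁸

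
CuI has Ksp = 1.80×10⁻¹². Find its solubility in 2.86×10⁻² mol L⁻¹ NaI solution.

6.29×10⁻¹¹ M

CuI(s) ⇌ Cu⁺(aq) + I⁻(aq)
With I⁻ already at 2.86×10⁻² mol L⁻¹ and s small, take [I⁻] ≈ 2.86×10⁻² mol L⁻¹ and [Cu⁺] = s.
Ksp = [Cu⁺][I⁻] = s(2.86×10⁻²)
s = 1.80×10⁻¹² / (2.86×10⁻²) = 6.29×10⁻¹¹
s = 6.29×10⁻¹¹ mol L⁻¹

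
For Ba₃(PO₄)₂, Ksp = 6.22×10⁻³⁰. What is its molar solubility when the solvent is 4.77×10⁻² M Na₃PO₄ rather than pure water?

Ba₃(PO₄)₂(s) ⇌ 3 Ba²⁺(aq) + 2 PO₄³⁻(aq)
With PO₄³⁻ already at 4.77×10⁻² M and s small, take [PO₄³⁻] ≈ 4.77×10⁻² M and [Ba²⁺] = 3s.
Ksp = [Ba²⁺]^3[PO₄³⁻]^2 = (3s)^3(4.77×10⁻²)^2
(3s)^3 = 6.22×10⁻³⁰ / (4.77×10⁻²)^2 = 2.73×10⁻²⁷
s = 4.66×10⁻¹⁰ M

4.66×10⁻¹⁰ M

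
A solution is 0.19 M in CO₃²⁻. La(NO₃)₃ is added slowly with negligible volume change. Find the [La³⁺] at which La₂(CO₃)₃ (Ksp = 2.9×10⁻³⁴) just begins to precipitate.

Precipitation of each salt begins when its ion product equals Ksp.
La₂(CO₃)₃(s) ⇌ 2 La³⁺(aq) + 3 CO₃²⁻(aq)
Ksp = [La³⁺]^2[CO₃²⁻]^3 = [La³⁺]^2(0.19)^3
[La³⁺]^2 = 2.9×10⁻³⁴ / (0.19)^3 = 4.2×10⁻³²
[La³⁺] = 2.1×10⁻¹⁶ M

2.1×10⁻¹⁶ M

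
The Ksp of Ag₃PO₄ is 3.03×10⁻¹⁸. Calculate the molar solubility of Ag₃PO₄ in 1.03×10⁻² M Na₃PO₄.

2.22×10⁻⁶ M

Ag₃PO₄(s) ⇌ 3 Ag⁺(aq) + PO₄³⁻(aq)
The solution already contains PO₄³⁻ at 1.03×10⁻² M. Let s be the molar solubility of Ag₃PO₄.
[PO₄³⁻] ≈ 1.03×10⁻² M (common ion dominates); [Ag⁺] = 3s.
Ksp = [Ag⁺]^3[PO₄³⁻] = (3s)^3(1.03×10⁻²)
(3s)^3 = 3.03×10⁻¹⁸ / (1.03×10⁻²) = 2.94×10⁻¹⁶
s = 2.22×10⁻⁶ M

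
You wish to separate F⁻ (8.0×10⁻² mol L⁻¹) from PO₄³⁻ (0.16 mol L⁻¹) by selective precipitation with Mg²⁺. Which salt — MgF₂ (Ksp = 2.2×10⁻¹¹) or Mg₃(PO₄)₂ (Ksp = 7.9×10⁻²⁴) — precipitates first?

MgF₂

Precipitation begins when Q = Ksp.
For MgF₂: [Mg²⁺] = (Ksp/[F⁻]^2) = 3.4×10⁻⁹ mol L⁻¹
For Mg₃(PO₄)₂: [Mg²⁺] = (Ksp/[PO₄³⁻]^2)^(1/3) = 6.8×10⁻⁸ mol L⁻¹
The smaller threshold [Mg²⁺] is reached first, so MgF₂ precipitates first.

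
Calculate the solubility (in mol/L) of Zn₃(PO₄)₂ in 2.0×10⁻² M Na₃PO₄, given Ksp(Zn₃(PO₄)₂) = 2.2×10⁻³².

Zn₃(PO₄)₂(s) ⇌ 3 Zn²⁺(aq) + 2 PO₄³⁻(aq)
The solution already contains PO₄³⁻ at 2.0×10⁻² M. Let s be the molar solubility of Zn₃(PO₄)₂.
[PO₄³⁻] ≈ 2.0×10⁻² M (common ion dominates); [Zn²⁺] = 3s.
Ksp = [Zn²⁺]^3[PO₄³⁻]^2 = (3s)^3(2.0×10⁻²)^2
(3s)^3 = 2.2×10⁻³² / (2.0×10⁻²)^2 = 5.5×10⁻²⁹
s = 1.3×10⁻¹⁰ M

1.3×10⁻¹⁰ M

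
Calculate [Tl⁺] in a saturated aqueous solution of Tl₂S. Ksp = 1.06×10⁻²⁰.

Tl₂S(s) ⇌ 2 Tl⁺(aq) + S²⁻(aq)
For each mole of Tl₂S that dissolves per liter, [Tl⁺] = 2s and [S²⁻] = s; let s denote this solubility.
Ksp = [Tl⁺]^2[S²⁻] = (2s)^2 · s = 4s^3 = 1.06×10⁻²⁰
s = 1.38×10⁻⁷ M
[Tl⁺] = 2s = 2.77×10⁻⁷ M

2.77×10⁻⁷ M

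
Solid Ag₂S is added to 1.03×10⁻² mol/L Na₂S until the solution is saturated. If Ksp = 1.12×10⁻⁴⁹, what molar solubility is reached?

Ag₂S(s) ⇌ 2 Ag⁺(aq) + S²⁻(aq)
With S²⁻ already at 1.03×10⁻² mol/L and s small, take [S²⁻] ≈ 1.03×10⁻² mol/L and [Ag⁺] = 2s.
Ksp = [Ag⁺]^2[S²⁻] = (2s)^2(1.03×10⁻²)
(2s)^2 = 1.12×10⁻⁴⁹ / (1.03×10⁻²) = 1.09×10⁻⁴⁷
s = 1.65×10⁻²⁴ mol/L

1.65×10⁻²⁴ M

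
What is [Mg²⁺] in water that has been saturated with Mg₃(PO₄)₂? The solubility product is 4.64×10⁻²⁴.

2.53×10⁻⁵ M

Mg₃(PO₄)₂(s) ⇌ 3 Mg²⁺(aq) + 2 PO₄³⁻(aq)
Call the molar solubility s, so that [Mg²⁺] = 3s and [PO₄³⁻] = 2s.
Ksp = [Mg²⁺]^3[PO₄³⁻]^2 = (3s)^3 · (2s)^2 = 108s^5 = 4.64×10⁻²⁴
s = 8.45×10⁻⁶ mol/L
[Mg²⁺] = 3s = 2.53×10⁻⁵ mol/L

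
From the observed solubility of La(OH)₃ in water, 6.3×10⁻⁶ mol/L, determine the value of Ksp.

Ksp = 4.3×10⁻²⁰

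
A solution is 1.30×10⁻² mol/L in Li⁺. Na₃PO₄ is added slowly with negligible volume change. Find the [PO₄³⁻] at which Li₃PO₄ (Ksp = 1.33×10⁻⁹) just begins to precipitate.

6.05×10⁻⁴ M

Precipitation of each salt begins when its ion product equals Ksp.
Li₃PO₄(s) ⇌ 3 Li⁺(aq) + PO₄³⁻(aq)
Ksp = [Li⁺]^3[PO₄³⁻] = [PO₄³⁻](1.30×10⁻²)^3
[PO₄³⁻] = 1.33×10⁻⁹ / (1.30×10⁻²)^3 = 6.05×10⁻⁴
[PO₄³⁻] = 6.05×10⁻⁴ mol/L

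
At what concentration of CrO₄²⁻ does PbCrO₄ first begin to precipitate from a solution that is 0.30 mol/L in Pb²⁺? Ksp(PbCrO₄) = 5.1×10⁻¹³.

Precipitation of each salt begins when its ion product equals Ksp.
PbCrO₄(s) ⇌ Pb²⁺(aq) + CrO₄²⁻(aq)
Ksp = [Pb²⁺][CrO₄²⁻] = [CrO₄²⁻](0.30)
[CrO₄²⁻] = 5.1×10⁻¹³ / (0.30) = 1.7×10⁻¹²
[CrO₄²⁻] = 1.7×10⁻¹² mol/L

1.7×10⁻¹² M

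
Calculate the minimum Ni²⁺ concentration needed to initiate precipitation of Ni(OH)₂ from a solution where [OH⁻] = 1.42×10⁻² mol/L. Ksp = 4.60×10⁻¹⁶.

Each salt precipitates once Q = Ksp for that salt.
Ni(OH)₂(s) ⇌ Ni²⁺(aq) + 2 OH⁻(aq)
Ksp = [Ni²⁺][OH⁻]^2 = [Ni²⁺](1.42×10⁻²)^2
[Ni²⁺] = 4.60×10⁻¹⁶ / (1.42×10⁻²)^2 = 2.28×10⁻¹²
[Ni²⁺] = 2.28×10⁻¹² mol/L

2.28×10⁻¹² M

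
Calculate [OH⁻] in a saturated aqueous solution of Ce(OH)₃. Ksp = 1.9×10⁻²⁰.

Ce(OH)₃(s) ⇌ Ce³⁺(aq) + 3 OH⁻(aq)
Let s be the molar solubility. Then [Ce³⁺] = s and [OH⁻] = 3s.
Ksp = [Ce³⁺][OH⁻]^3 = s · (3s)^3 = 27s^4 = 1.9×10⁻²⁰
s = 5.2×10⁻⁶ mol/L
[OH⁻] = 3s = 1.5×10⁻⁵ mol/L

1.5×10⁻⁵ M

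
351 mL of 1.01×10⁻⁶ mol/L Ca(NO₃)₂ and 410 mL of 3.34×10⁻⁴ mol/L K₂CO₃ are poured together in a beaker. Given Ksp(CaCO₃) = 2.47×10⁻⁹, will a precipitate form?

Total volume after mixing = 351 + 410 = 761 mL.
[Ca²⁺] = (1.01×10⁻⁶)(351)/761 = 4.66×10⁻⁷ mol/L
[CO₃²⁻] = (3.34×10⁻⁴)(410)/761 = 1.80×10⁻⁴ mol/L
Q = [Ca²⁺][CO₃²⁻] = 8.38×10⁻¹¹
Since Q (8.38×10⁻¹¹) is less than Ksp (2.47×10⁻⁹), no CaCO₃ precipitates.

No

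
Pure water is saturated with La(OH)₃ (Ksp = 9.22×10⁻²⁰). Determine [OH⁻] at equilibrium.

La(OH)₃(s) ⇌ La³⁺(aq) + 3 OH⁻(aq)
If s mol/L of La(OH)₃ dissolves, [La³⁺] = s and [OH⁻] = 3s.
Ksp = [La³⁺][OH⁻]^3 = s · (3s)^3 = 27s^4 = 9.22×10⁻²⁰
s = 7.64×10⁻⁶ M
[OH⁻] = 3s = 2.29×10⁻⁵ M

2.29×10⁻⁵ M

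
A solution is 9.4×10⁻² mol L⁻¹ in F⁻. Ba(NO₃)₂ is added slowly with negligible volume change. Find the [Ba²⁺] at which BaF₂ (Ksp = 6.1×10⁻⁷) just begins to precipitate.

Precipitation begins when Q = Ksp.
BaF₂(s) ⇌ Ba²⁺(aq) + 2 F⁻(aq)
Ksp = [Ba²⁺][F⁻]^2 = [Ba²⁺](9.4×10⁻²)^2
[Ba²⁺] = 6.1×10⁻⁷ / (9.4×10⁻²)^2 = 6.9×10⁻⁵
[Ba²⁺] = 6.9×10⁻⁵ mol L⁻¹

6.9×10⁻⁵ M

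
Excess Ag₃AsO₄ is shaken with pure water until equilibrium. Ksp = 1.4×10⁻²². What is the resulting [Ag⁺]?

Ag₃AsO₄(s) ⇌ 3 Ag⁺(aq) + AsO₄³⁻(aq)
With molar solubility s: [Ag⁺] = 3s, [AsO₄³⁻] = s.
Ksp = [Ag⁺]^3[AsO₄³⁻] = (3s)^3 · s = 27s^4 = 1.4×10⁻²²
s = 1.5×10⁻⁶ mol/L
[Ag⁺] = 3s = 4.5×10⁻⁶ mol/L

4.5×10⁻⁶ M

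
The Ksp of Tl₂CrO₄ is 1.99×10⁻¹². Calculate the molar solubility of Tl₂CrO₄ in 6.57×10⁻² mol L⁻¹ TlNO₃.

Tl₂CrO₄(s) ⇌ 2 Tl⁺(aq) + CrO₄²⁻(aq)
The solution already contains Tl⁺ at 6.57×10⁻² mol L⁻¹. Let s be the molar solubility of Tl₂CrO₄.
[Tl⁺] ≈ 6.57×10⁻² mol L⁻¹ (common ion dominates); [CrO₄²⁻] = s.
Ksp = [Tl⁺]^2[CrO₄²⁻] = (6.57×10⁻²)^2s
s = 1.99×10⁻¹² / (6.57×10⁻²)^2 = 4.61×10⁻¹⁰
s = 4.61×10⁻¹⁰ mol L⁻¹

4.61×10⁻¹⁰ M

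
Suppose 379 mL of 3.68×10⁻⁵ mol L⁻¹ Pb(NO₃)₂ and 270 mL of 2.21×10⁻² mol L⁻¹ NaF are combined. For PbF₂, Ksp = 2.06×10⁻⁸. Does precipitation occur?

No

After mixing, V = 379 mL + 270 mL = 649 mL.
[Pb²⁺] = (3.68×10⁻⁵)(379)/649 = 2.15×10⁻⁵ mol L⁻¹
[F⁻] = (2.21×10⁻²)(270)/649 = 9.19×10⁻³ mol L⁻¹
Q = [Pb²⁺][F⁻]^2 = 1.82×10⁻⁹
Q = 1.82×10⁻⁹ < Ksp = 2.06×10⁻⁸, so the solution is unsaturated and no precipitate forms.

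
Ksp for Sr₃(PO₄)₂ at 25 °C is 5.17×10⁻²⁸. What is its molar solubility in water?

1.37×10⁻⁶ M

Sr₃(PO₄)₂(s) ⇌ 3 Sr²⁺(aq) + 2 PO₄³⁻(aq)
Call the molar solubility s, so that [Sr²⁺] = 3s and [PO₄³⁻] = 2s.
Ksp = [Sr²⁺]^3[PO₄³⁻]^2 = (3s)^3 · (2s)^2 = 108s^5
108s^5 = 5.17×10⁻²⁸  ⇒  s^5 = 4.79×10⁻³⁰
s = 1.37×10⁻⁶ mol/L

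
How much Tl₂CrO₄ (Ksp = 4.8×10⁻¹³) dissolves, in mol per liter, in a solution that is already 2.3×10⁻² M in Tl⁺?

Tl₂CrO₄(s) ⇌ 2 Tl⁺(aq) + CrO₄²⁻(aq)
Tl⁺ is already present at 2.3×10⁻² M. If s mol/L of Tl₂CrO₄ dissolves, [CrO₄²⁻] = s while [Tl⁺] ≈ 2.3×10⁻² M.
Ksp = [Tl⁺]^2[CrO₄²⁻] = (2.3×10⁻²)^2s
s = 4.8×10⁻¹³ / (2.3×10⁻²)^2 = 9.1×10⁻¹⁰
s = 9.1×10⁻¹⁰ M

9.1×10⁻¹⁰ M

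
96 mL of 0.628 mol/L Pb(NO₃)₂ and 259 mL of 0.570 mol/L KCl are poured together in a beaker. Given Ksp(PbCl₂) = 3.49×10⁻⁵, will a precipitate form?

Total volume after mixing = 96 + 259 = 355 mL.
[Pb²⁺] = (0.628)(96)/355 = 0.170 mol/L
[Cl⁻] = (0.570)(259)/355 = 0.416 mol/L
Q = [Pb²⁺][Cl⁻]^2 = 2.94×10⁻²
Because Q > Ksp (2.94×10⁻² vs 3.49×10⁻⁵), a precipitate of PbCl₂ forms.

Yes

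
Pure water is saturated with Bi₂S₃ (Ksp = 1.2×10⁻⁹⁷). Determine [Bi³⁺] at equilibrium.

Bi₂S₃(s) ⇌ 2 Bi³⁺(aq) + 3 S²⁻(aq)
If s mol/L of Bi₂S₃ dissolves, [Bi³⁺] = 2s and [S²⁻] = 3s.
Ksp = [Bi³⁺]^2[S²⁻]^3 = (2s)^2 · (3s)^3 = 108s^5 = 1.2×10⁻⁹⁷
s = 1.6×10⁻²⁰ M
[Bi³⁺] = 2s = 3.2×10⁻²⁰ M

3.2×10⁻²⁰ M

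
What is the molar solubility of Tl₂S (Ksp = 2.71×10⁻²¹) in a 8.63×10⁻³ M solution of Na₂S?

2.80×10⁻¹⁰ M

Tl₂S(s) ⇌ 2 Tl⁺(aq) + S²⁻(aq)
The solution already contains S²⁻ at 8.63×10⁻³ M. Let s be the molar solubility of Tl₂S.
[S²⁻] ≈ 8.63×10⁻³ M (common ion dominates); [Tl⁺] = 2s.
Ksp = [Tl⁺]^2[S²⁻] = (2s)^2(8.63×10⁻³)
(2s)^2 = 2.71×10⁻²¹ / (8.63×10⁻³) = 3.14×10⁻¹⁹
s = 2.80×10⁻¹⁰ M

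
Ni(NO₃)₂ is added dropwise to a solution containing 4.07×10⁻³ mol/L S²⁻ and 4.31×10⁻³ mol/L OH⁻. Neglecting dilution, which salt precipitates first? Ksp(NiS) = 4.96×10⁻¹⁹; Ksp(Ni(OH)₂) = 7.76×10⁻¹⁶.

NiS

A salt starts to precipitate once the ion product Q reaches its Ksp.
For NiS: [Ni²⁺] = (Ksp/[S²⁻]) = 1.22×10⁻¹⁶ mol/L
For Ni(OH)₂: [Ni²⁺] = (Ksp/[OH⁻]^2) = 4.18×10⁻¹¹ mol/L
The smaller threshold [Ni²⁺] is reached first, so NiS precipitates first.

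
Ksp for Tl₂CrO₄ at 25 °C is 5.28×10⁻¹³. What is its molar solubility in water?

5.09×10⁻⁵ M

Tl₂CrO₄(s) ⇌ 2 Tl⁺(aq) + CrO₄²⁻(aq)
If s mol/L of Tl₂CrO₄ dissolves, [Tl⁺] = 2s and [CrO₄²⁻] = s.
Ksp = [Tl⁺]^2[CrO₄²⁻] = (2s)^2 · s = 4s^3
4s^3 = 5.28×10⁻¹³  ⇒  s^3 = 1.32×10⁻¹³
s = 5.09×10⁻⁵ M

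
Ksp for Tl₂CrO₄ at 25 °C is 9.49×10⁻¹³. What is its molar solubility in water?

Tl₂CrO₄(s) ⇌ 2 Tl⁺(aq) + CrO₄²⁻(aq)
For each mole of Tl₂CrO₄ that dissolves per liter, [Tl⁺] = 2s and [CrO₄²⁻] = s; let s denote this solubility.
Ksp = [Tl⁺]^2[CrO₄²⁻] = (2s)^2 · s = 4s^3
4s^3 = 9.49×10⁻¹³  ⇒  s^3 = 2.37×10⁻¹³
s = (2.37×10⁻¹³)^(1/3) = 6.19×10⁻⁵ mol L⁻¹

6.19×10⁻⁵ M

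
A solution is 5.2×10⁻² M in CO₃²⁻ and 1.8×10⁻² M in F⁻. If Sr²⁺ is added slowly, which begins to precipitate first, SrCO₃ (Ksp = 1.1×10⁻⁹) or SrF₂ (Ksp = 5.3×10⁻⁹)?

Precipitation of each salt begins when its ion product equals Ksp.
For SrCO₃: [Sr²⁺] = (Ksp/[CO₃²⁻]) = 2.1×10⁻⁸ M
For SrF₂: [Sr²⁺] = (Ksp/[F⁻]^2) = 1.6×10⁻⁵ M
Since SrCO₃ needs less Sr²⁺ to reach saturation, it precipitates first.

SrCO₃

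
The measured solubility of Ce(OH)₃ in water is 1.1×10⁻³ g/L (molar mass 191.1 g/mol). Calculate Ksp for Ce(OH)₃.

Ksp = 3.0×10⁻²⁰

s = (1.1×10⁻³ g L⁻¹)/(191.1 g mol⁻¹) = 5.756×10⁻⁶ M
Ce(OH)₃(s) ⇌ Ce³⁺(aq) + 3 OH⁻(aq)
For each mole of Ce(OH)₃ that dissolves per liter, [Ce³⁺] = s and [OH⁻] = 3s; let s denote this solubility.
Ksp = [Ce³⁺][OH⁻]^3 = s · (3s)^3 = 27s^4
Ksp = 27 × (5.756×10⁻⁶)^4 = 3.0×10⁻²⁰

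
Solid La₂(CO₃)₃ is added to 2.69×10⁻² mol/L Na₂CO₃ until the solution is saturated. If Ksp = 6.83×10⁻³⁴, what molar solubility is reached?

2.96×10⁻¹⁵ M

La₂(CO₃)₃(s) ⇌ 2 La³⁺(aq) + 3 CO₃²⁻(aq)
With CO₃²⁻ already at 2.69×10⁻² mol/L and s small, take [CO₃²⁻] ≈ 2.69×10⁻² mol/L and [La³⁺] = 2s.
Ksp = [La³⁺]^2[CO₃²⁻]^3 = (2s)^2(2.69×10⁻²)^3
(2s)^2 = 6.83×10⁻³⁴ / (2.69×10⁻²)^3 = 3.51×10⁻²⁹
s = 2.96×10⁻¹⁵ mol/L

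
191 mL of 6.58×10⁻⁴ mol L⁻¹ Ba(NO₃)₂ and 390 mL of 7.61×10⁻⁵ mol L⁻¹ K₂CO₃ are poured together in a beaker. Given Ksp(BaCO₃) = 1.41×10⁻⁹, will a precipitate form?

The combined volume is 581 mL.
[Ba²⁺] = (6.58×10⁻⁴)(191)/581 = 2.16×10⁻⁴ mol L⁻¹
[CO₃²⁻] = (7.61×10⁻⁵)(390)/581 = 5.11×10⁻⁵ mol L⁻¹
Q = [Ba²⁺][CO₃²⁻] = 1.10×10⁻⁸
Q = 1.10×10⁻⁸ > Ksp = 1.41×10⁻⁹, so the solution is supersaturated and BaCO₃ precipitates.

Yes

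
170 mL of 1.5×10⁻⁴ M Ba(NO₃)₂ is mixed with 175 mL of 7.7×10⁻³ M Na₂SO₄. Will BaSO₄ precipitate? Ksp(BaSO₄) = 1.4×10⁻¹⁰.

Yes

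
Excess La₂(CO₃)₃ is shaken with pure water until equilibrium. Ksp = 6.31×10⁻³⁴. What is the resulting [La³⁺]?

La₂(CO₃)₃(s) ⇌ 2 La³⁺(aq) + 3 CO₃²⁻(aq)
With molar solubility s: [La³⁺] = 2s, [CO₃²⁻] = 3s.
Ksp = [La³⁺]^2[CO₃²⁻]^3 = (2s)^2 · (3s)^3 = 108s^5 = 6.31×10⁻³⁴
s = 8.98×10⁻⁸ M
[La³⁺] = 2s = 1.80×10⁻⁷ M

1.80×10⁻⁷ M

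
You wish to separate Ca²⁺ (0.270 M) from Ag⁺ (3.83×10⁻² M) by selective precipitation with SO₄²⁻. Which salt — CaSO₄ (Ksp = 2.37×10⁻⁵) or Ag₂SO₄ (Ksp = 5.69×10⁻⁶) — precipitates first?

CaSO₄

A salt starts to precipitate once the ion product Q reaches its Ksp.
For CaSO₄: [SO₄²⁻] = (Ksp/[Ca²⁺]) = 8.78×10⁻⁵ M
For Ag₂SO₄: [SO₄²⁻] = (Ksp/[Ag⁺]^2) = 3.88×10⁻³ M
CaSO₄ requires the lower [SO₄²⁻], so it precipitates first.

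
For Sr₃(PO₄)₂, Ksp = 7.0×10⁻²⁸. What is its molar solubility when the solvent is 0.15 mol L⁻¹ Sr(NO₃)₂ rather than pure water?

2.3×10⁻¹³ M

Sr₃(PO₄)₂(s) ⇌ 3 Sr²⁺(aq) + 2 PO₄³⁻(aq)
Sr²⁺ is already present at 0.15 mol L⁻¹. If s mol/L of Sr₃(PO₄)₂ dissolves, [PO₄³⁻] = 2s while [Sr²⁺] ≈ 0.15 mol L⁻¹.
Ksp = [Sr²⁺]^3[PO₄³⁻]^2 = (0.15)^3(2s)^2
(2s)^2 = 7.0×10⁻²⁸ / (0.15)^3 = 2.1×10⁻²⁵
s = 2.3×10⁻¹³ mol L⁻¹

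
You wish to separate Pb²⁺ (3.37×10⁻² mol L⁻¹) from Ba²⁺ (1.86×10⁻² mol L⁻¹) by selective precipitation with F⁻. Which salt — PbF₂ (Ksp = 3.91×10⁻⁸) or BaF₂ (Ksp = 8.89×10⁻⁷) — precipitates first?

Each salt precipitates once Q = Ksp for that salt.
For PbF₂: [F⁻] = (Ksp/[Pb²⁺])^(1/2) = 1.08×10⁻³ mol L⁻¹
For BaF₂: [F⁻] = (Ksp/[Ba²⁺])^(1/2) = 6.91×10⁻³ mol L⁻¹
Since PbF₂ needs less F⁻ to reach saturation, it precipitates first.

PbF₂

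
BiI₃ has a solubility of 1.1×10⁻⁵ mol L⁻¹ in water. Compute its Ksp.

Ksp = 4.0×10⁻¹⁹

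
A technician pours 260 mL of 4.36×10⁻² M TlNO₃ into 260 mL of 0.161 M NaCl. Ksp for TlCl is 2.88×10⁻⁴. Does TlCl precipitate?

Total volume after mixing = 260 + 260 = 520 mL.
[Tl⁺] = (4.36×10⁻²)(260)/520 = 2.18×10⁻² M
[Cl⁻] = (0.161)(260)/520 = 8.05×10⁻² M
Q = [Tl⁺][Cl⁻] = 1.75×10⁻³
Since Q (1.75×10⁻³) exceeds Ksp (2.88×10⁻⁴), TlCl will precipitate.

Yes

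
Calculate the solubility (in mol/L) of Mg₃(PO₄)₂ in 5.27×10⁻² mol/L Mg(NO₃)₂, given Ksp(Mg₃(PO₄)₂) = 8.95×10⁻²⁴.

Mg₃(PO₄)₂(s) ⇌ 3 Mg²⁺(aq) + 2 PO₄³⁻(aq)
Mg²⁺ is already present at 5.27×10⁻² mol/L. If s mol/L of Mg₃(PO₄)₂ dissolves, [PO₄³⁻] = 2s while [Mg²⁺] ≈ 5.27×10⁻² mol/L.
Ksp = [Mg²⁺]^3[PO₄³⁻]^2 = (5.27×10⁻²)^3(2s)^2
(2s)^2 = 8.95×10⁻²⁴ / (5.27×10⁻²)^3 = 6.11×10⁻²⁰
s = 1.24×10⁻¹⁰ mol/L

1.24×10⁻¹⁰ M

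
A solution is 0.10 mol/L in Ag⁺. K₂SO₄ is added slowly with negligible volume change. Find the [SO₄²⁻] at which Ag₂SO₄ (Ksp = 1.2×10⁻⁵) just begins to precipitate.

The threshold for precipitation is Q = Ksp.
Ag₂SO₄(s) ⇌ 2 Ag⁺(aq) + SO₄²⁻(aq)
Ksp = [Ag⁺]^2[SO₄²⁻] = [SO₄²⁻](0.10)^2
[SO₄²⁻] = 1.2×10⁻⁵ / (0.10)^2 = 1.2×10⁻³
[SO₄²⁻] = 1.2×10⁻³ mol/L

1.2×10⁻³ M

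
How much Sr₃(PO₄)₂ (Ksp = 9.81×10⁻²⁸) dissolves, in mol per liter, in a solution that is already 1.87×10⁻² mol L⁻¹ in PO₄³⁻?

4.70×10⁻⁹ M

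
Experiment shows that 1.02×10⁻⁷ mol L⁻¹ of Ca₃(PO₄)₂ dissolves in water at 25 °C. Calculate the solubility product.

Ksp = 1.19×10⁻³³

Ca₃(PO₄)₂(s) ⇌ 3 Ca²⁺(aq) + 2 PO₄³⁻(aq)
Call the molar solubility s, so that [Ca²⁺] = 3s and [PO₄³⁻] = 2s.
Ksp = [Ca²⁺]^3[PO₄³⁻]^2 = (3s)^3 · (2s)^2 = 108s^5
Ksp = 108 × (1.02×10⁻⁷)^5 = 1.19×10⁻³³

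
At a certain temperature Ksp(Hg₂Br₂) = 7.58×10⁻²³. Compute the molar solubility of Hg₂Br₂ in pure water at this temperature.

Hg₂Br₂(s) ⇌ Hg₂²⁺(aq) + 2 Br⁻(aq)
For each mole of Hg₂Br₂ that dissolves per liter, [Hg₂²⁺] = s and [Br⁻] = 2s; let s denote this solubility.
Ksp = [Hg₂²⁺][Br⁻]^2 = s · (2s)^2 = 4s^3
4s^3 = 7.58×10⁻²³  ⇒  s^3 = 1.90×10⁻²³
s = 2.67×10⁻⁸ M

2.67×10⁻⁸ M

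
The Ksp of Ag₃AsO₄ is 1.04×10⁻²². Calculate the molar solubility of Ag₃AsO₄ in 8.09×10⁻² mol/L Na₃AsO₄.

3.62×10⁻⁸ M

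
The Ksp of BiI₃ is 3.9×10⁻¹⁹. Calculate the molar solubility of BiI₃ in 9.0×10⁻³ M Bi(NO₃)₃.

BiI₃(s) ⇌ Bi³⁺(aq) + 3 I⁻(aq)
With Bi³⁺ already at 9.0×10⁻³ M and s small, take [Bi³⁺] ≈ 9.0×10⁻³ M and [I⁻] = 3s.
Ksp = [Bi³⁺][I⁻]^3 = (9.0×10⁻³)(3s)^3
(3s)^3 = 3.9×10⁻¹⁹ / (9.0×10⁻³) = 4.3×10⁻¹⁷
s = 1.2×10⁻⁶ M

1.2×10⁻⁶ M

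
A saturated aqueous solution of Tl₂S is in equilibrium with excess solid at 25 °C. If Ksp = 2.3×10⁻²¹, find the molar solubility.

Tl₂S(s) ⇌ 2 Tl⁺(aq) + S²⁻(aq)
Let s be the molar solubility. Then [Tl⁺] = 2s and [S²⁻] = s.
Ksp = [Tl⁺]^2[S²⁻] = (2s)^2 · s = 4s^3
4s^3 = 2.3×10⁻²¹  ⇒  s^3 = 5.8×10⁻²²
Taking the 3rd root, s = 8.3×10⁻⁸ mol L⁻¹.

8.3×10⁻⁸ M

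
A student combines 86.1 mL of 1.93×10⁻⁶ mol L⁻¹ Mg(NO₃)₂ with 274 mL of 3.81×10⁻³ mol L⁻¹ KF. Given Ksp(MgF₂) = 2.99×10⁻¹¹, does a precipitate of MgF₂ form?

The combined volume is 360.1 mL.
[Mg²⁺] = (1.93×10⁻⁶)(86.1)/360.1 = 4.61×10⁻⁷ mol L⁻¹
[F⁻] = (3.81×10⁻³)(274)/360.1 = 2.90×10⁻³ mol L⁻¹
Q = [Mg²⁺][F⁻]^2 = 3.88×10⁻¹²
Since Q (3.88×10⁻¹²) is less than Ksp (2.99×10⁻¹¹), no MgF₂ precipitates.

No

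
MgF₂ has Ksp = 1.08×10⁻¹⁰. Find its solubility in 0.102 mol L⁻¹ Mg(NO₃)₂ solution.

MgF₂(s) ⇌ Mg²⁺(aq) + 2 F⁻(aq)
Mg²⁺ is already present at 0.102 mol L⁻¹. If s mol/L of MgF₂ dissolves, [F⁻] = 2s while [Mg²⁺] ≈ 0.102 mol L⁻¹.
Ksp = [Mg²⁺][F⁻]^2 = (0.102)(2s)^2
(2s)^2 = 1.08×10⁻¹⁰ / (0.102) = 1.06×10⁻⁹
s = 1.63×10⁻⁵ mol L⁻¹

1.63×10⁻⁵ M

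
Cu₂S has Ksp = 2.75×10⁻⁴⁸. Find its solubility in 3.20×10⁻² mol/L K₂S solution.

Cu₂S(s) ⇌ 2 Cu⁺(aq) + S²⁻(aq)
With S²⁻ already at 3.20×10⁻² mol/L and s small, take [S²⁻] ≈ 3.20×10⁻² mol/L and [Cu⁺] = 2s.
Ksp = [Cu⁺]^2[S²⁻] = (2s)^2(3.20×10⁻²)
(2s)^2 = 2.75×10⁻⁴⁸ / (3.20×10⁻²) = 8.59×10⁻⁴⁷
s = 4.64×10⁻²⁴ mol/L

4.64×10⁻²⁴ M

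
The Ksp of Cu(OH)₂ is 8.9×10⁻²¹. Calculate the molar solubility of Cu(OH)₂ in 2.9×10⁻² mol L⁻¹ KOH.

1.1×10⁻¹⁷ M

Cu(OH)₂(s) ⇌ Cu²⁺(aq) + 2 OH⁻(aq)
With OH⁻ already at 2.9×10⁻² mol L⁻¹ and s small, take [OH⁻] ≈ 2.9×10⁻² mol L⁻¹ and [Cu²⁺] = s.
Ksp = [Cu²⁺][OH⁻]^2 = s(2.9×10⁻²)^2
s = 8.9×10⁻²¹ / (2.9×10⁻²)^2 = 1.1×10⁻¹⁷
s = 1.1×10⁻¹⁷ mol L⁻¹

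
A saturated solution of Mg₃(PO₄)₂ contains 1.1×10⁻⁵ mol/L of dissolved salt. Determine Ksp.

Ksp = 1.7×10⁻²³

Mg₃(PO₄)₂(s) ⇌ 3 Mg²⁺(aq) + 2 PO₄³⁻(aq)
With molar solubility s: [Mg²⁺] = 3s, [PO₄³⁻] = 2s.
Ksp = [Mg²⁺]^3[PO₄³⁻]^2 = (3s)^3 · (2s)^2 = 108s^5
Ksp = 108 × (1.1×10⁻⁵)^5 = 1.7×10⁻²³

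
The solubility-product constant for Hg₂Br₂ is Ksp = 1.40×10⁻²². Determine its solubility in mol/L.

3.27×10⁻⁸ M

Hg₂Br₂(s) ⇌ Hg₂²⁺(aq) + 2 Br⁻(aq)
Let s be the molar solubility. Then [Hg₂²⁺] = s and [Br⁻] = 2s.
Ksp = [Hg₂²⁺][Br⁻]^2 = s · (2s)^2 = 4s^3
4s^3 = 1.40×10⁻²²  ⇒  s^3 = 3.50×10⁻²³
s = (3.50×10⁻²³)^(1/3) = 3.27×10⁻⁸ M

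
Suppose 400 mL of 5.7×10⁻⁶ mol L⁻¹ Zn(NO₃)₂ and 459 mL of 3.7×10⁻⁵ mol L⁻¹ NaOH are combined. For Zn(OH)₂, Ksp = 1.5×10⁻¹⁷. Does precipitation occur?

Yes

The combined volume is 859 mL.
[Zn²⁺] = (5.7×10⁻⁶)(400)/859 = 2.7×10⁻⁶ mol L⁻¹
[OH⁻] = (3.7×10⁻⁵)(459)/859 = 2.0×10⁻⁵ mol L⁻¹
Q = [Zn²⁺][OH⁻]^2 = 1.0×10⁻¹⁵
Since Q (1.0×10⁻¹⁵) exceeds Ksp (1.5×10⁻¹⁷), Zn(OH)₂ will precipitate.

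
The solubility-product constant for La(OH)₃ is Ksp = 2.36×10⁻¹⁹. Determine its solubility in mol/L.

9.67×10⁻⁶ M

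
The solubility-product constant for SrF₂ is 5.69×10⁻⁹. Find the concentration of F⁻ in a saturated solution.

2.25×10⁻³ M

SrF₂(s) ⇌ Sr²⁺(aq) + 2 F⁻(aq)
If s mol/L of SrF₂ dissolves, [Sr²⁺] = s and [F⁻] = 2s.
Ksp = [Sr²⁺][F⁻]^2 = s · (2s)^2 = 4s^3 = 5.69×10⁻⁹
s = 1.12×10⁻³ M
[F⁻] = 2s = 2.25×10⁻³ M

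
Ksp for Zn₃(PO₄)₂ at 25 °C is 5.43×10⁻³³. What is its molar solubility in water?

Zn₃(PO₄)₂(s) ⇌ 3 Zn²⁺(aq) + 2 PO₄³⁻(aq)
If s mol/L of Zn₃(PO₄)₂ dissolves, [Zn²⁺] = 3s and [PO₄³⁻] = 2s.
Ksp = [Zn²⁺]^3[PO₄³⁻]^2 = (3s)^3 · (2s)^2 = 108s^5
108s^5 = 5.43×10⁻³³  ⇒  s^5 = 5.03×10⁻³⁵
s = 1.38×10⁻⁷ mol/L

1.38×10⁻⁷ M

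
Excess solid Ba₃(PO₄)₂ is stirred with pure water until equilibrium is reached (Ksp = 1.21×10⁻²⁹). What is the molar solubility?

Ba₃(PO₄)₂(s) ⇌ 3 Ba²⁺(aq) + 2 PO₄³⁻(aq)
For each mole of Ba₃(PO₄)₂ that dissolves per liter, [Ba²⁺] = 3s and [PO₄³⁻] = 2s; let s denote this solubility.
Ksp = [Ba²⁺]^3[PO₄³⁻]^2 = (3s)^3 · (2s)^2 = 108s^5
108s^5 = 1.21×10⁻²⁹  ⇒  s^5 = 1.12×10⁻³¹
Taking the 5th root, s = 6.45×10⁻⁷ M.

6.45×10⁻⁷ M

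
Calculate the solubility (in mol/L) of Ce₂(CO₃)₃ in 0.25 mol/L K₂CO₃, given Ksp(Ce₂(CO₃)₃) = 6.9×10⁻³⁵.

3.3×10⁻¹⁷ M

Ce₂(CO₃)₃(s) ⇌ 2 Ce³⁺(aq) + 3 CO₃²⁻(aq)
Let s be the solubility of Ce₂(CO₃)₃ here. The common ion gives [CO₃²⁻] ≈ 0.25 mol/L, and [Ce³⁺] = 2s.
Ksp = [Ce³⁺]^2[CO₃²⁻]^3 = (2s)^2(0.25)^3
(2s)^2 = 6.9×10⁻³⁵ / (0.25)^3 = 4.4×10⁻³³
s = 3.3×10⁻¹⁷ mol/L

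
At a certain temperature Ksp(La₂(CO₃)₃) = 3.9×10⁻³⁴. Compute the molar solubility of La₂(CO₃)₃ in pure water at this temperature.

8.2×10⁻⁸ M

La₂(CO₃)₃(s) ⇌ 2 La³⁺(aq) + 3 CO₃²⁻(aq)
For each mole of La₂(CO₃)₃ that dissolves per liter, [La³⁺] = 2s and [CO₃²⁻] = 3s; let s denote this solubility.
Ksp = [La³⁺]^2[CO₃²⁻]^3 = (2s)^2 · (3s)^3 = 108s^5
108s^5 = 3.9×10⁻³⁴  ⇒  s^5 = 3.6×10⁻³⁶
s = 8.2×10⁻⁸ mol/L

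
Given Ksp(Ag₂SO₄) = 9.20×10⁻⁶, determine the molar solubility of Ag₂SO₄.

1.32×10⁻² M

Ag₂SO₄(s) ⇌ 2 Ag⁺(aq) + SO₄²⁻(aq)
For each mole of Ag₂SO₄ that dissolves per liter, [Ag⁺] = 2s and [SO₄²⁻] = s; let s denote this solubility.
Ksp = [Ag⁺]^2[SO₄²⁻] = (2s)^2 · s = 4s^3
4s^3 = 9.20×10⁻⁶  ⇒  s^3 = 2.30×10⁻⁶
Taking the 3rd root, s = 1.32×10⁻² M.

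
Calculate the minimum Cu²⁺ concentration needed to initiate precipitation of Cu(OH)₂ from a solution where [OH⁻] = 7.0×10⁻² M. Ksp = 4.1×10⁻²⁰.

Precipitation of each salt begins when its ion product equals Ksp.
Cu(OH)₂(s) ⇌ Cu²⁺(aq) + 2 OH⁻(aq)
Ksp = [Cu²⁺][OH⁻]^2 = [Cu²⁺](7.0×10⁻²)^2
[Cu²⁺] = 4.1×10⁻²⁰ / (7.0×10⁻²)^2 = 8.4×10⁻¹⁸
[Cu²⁺] = 8.4×10⁻¹⁸ M

8.4×10⁻¹⁸ M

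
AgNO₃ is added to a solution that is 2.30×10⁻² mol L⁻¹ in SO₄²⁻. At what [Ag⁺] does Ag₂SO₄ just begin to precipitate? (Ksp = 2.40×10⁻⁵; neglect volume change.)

Precipitation of each salt begins when its ion product equals Ksp.
Ag₂SO₄(s) ⇌ 2 Ag⁺(aq) + SO₄²⁻(aq)
Ksp = [Ag⁺]^2[SO₄²⁻] = [Ag⁺]^2(2.30×10⁻²)
[Ag⁺]^2 = 2.40×10⁻⁵ / (2.30×10⁻²) = 1.04×10⁻³
[Ag⁺] = 3.23×10⁻² mol L⁻¹

3.23×10⁻² M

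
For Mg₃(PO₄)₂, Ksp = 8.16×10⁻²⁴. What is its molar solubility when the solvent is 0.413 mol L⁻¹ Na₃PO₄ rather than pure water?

1.21×10⁻⁸ M

Mg₃(PO₄)₂(s) ⇌ 3 Mg²⁺(aq) + 2 PO₄³⁻(aq)
With PO₄³⁻ already at 0.413 mol L⁻¹ and s small, take [PO₄³⁻] ≈ 0.413 mol L⁻¹ and [Mg²⁺] = 3s.
Ksp = [Mg²⁺]^3[PO₄³⁻]^2 = (3s)^3(0.413)^2
(3s)^3 = 8.16×10⁻²⁴ / (0.413)^2 = 4.78×10⁻²³
s = 1.21×10⁻⁸ mol L⁻¹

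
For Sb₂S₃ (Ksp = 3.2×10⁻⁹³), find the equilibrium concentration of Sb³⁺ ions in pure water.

Sb₂S₃(s) ⇌ 2 Sb³⁺(aq) + 3 S²⁻(aq)
If s mol/L of Sb₂S₃ dissolves, [Sb³⁺] = 2s and [S²⁻] = 3s.
Ksp = [Sb³⁺]^2[S²⁻]^3 = (2s)^2 · (3s)^3 = 108s^5 = 3.2×10⁻⁹³
s = 1.2×10⁻¹⁹ mol L⁻¹
[Sb³⁺] = 2s = 2.5×10⁻¹⁹ mol L⁻¹

2.5×10⁻¹⁹ M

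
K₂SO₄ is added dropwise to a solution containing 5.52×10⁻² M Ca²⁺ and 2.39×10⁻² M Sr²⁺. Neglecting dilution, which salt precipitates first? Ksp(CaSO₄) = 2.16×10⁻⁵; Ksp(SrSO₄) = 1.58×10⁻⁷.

SrSO₄

Precipitation begins when Q = Ksp.
For CaSO₄: [SO₄²⁻] = (Ksp/[Ca²⁺]) = 3.91×10⁻⁴ M
For SrSO₄: [SO₄²⁻] = (Ksp/[Sr²⁺]) = 6.61×10⁻⁶ M
Since SrSO₄ needs less SO₄²⁻ to reach saturation, it precipitates first.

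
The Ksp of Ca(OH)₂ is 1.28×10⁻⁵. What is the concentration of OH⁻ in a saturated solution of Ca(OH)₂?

Ca(OH)₂(s) ⇌ Ca²⁺(aq) + 2 OH⁻(aq)
Let s be the molar solubility. Then [Ca²⁺] = s and [OH⁻] = 2s.
Ksp = [Ca²⁺][OH⁻]^2 = s · (2s)^2 = 4s^3 = 1.28×10⁻⁵
s = 1.47×10⁻² M
[OH⁻] = 2s = 2.95×10⁻² M

2.95×10⁻² M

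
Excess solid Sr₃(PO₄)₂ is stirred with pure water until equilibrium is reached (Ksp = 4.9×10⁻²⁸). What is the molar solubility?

Sr₃(PO₄)₂(s) ⇌ 3 Sr²⁺(aq) + 2 PO₄³⁻(aq)
Let s be the molar solubility. Then [Sr²⁺] = 3s and [PO₄³⁻] = 2s.
Ksp = [Sr²⁺]^3[PO₄³⁻]^2 = (3s)^3 · (2s)^2 = 108s^5
108s^5 = 4.9×10⁻²⁸  ⇒  s^5 = 4.5×10⁻³⁰
s = (4.5×10⁻³⁰)^(1/5) = 1.4×10⁻⁶ mol L⁻¹

1.4×10⁻⁶ M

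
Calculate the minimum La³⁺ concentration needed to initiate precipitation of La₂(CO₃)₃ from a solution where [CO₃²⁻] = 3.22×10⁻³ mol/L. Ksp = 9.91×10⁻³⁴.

Precipitation begins when Q = Ksp.
La₂(CO₃)₃(s) ⇌ 2 La³⁺(aq) + 3 CO₃²⁻(aq)
Ksp = [La³⁺]^2[CO₃²⁻]^3 = [La³⁺]^2(3.22×10⁻³)^3
[La³⁺]^2 = 9.91×10⁻³⁴ / (3.22×10⁻³)^3 = 2.97×10⁻²⁶
[La³⁺] = 1.72×10⁻¹³ mol/L

1.72×10⁻¹³ M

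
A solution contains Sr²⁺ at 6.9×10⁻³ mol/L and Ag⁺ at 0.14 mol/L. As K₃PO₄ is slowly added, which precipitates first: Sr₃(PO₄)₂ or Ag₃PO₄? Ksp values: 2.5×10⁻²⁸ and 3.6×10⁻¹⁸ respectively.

Ag₃PO₄

Precipitation begins when Q = Ksp.
For Sr₃(PO₄)₂: [PO₄³⁻] = (Ksp/[Sr²⁺]^3)^(1/2) = 2.8×10⁻¹¹ mol/L
For Ag₃PO₄: [PO₄³⁻] = (Ksp/[Ag⁺]^3) = 1.3×10⁻¹⁵ mol/L
Ag₃PO₄ requires the lower [PO₄³⁻], so it precipitates first.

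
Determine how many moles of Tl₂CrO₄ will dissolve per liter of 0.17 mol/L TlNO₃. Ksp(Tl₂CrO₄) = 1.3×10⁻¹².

4.5×10⁻¹¹ M

Tl₂CrO₄(s) ⇌ 2 Tl⁺(aq) + CrO₄²⁻(aq)
Let s be the solubility of Tl₂CrO₄ here. The common ion gives [Tl⁺] ≈ 0.17 mol/L, and [CrO₄²⁻] = s.
Ksp = [Tl⁺]^2[CrO₄²⁻] = (0.17)^2s
s = 1.3×10⁻¹² / (0.17)^2 = 4.5×10⁻¹¹
s = 4.5×10⁻¹¹ mol/L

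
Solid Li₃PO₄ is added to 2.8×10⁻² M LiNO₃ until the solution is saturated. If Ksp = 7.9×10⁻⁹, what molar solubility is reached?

3.6×10⁻⁴ M

Li₃PO₄(s) ⇌ 3 Li⁺(aq) + PO₄³⁻(aq)
The solution already contains Li⁺ at 2.8×10⁻² M. Let s be the molar solubility of Li₃PO₄.
[Li⁺] ≈ 2.8×10⁻² M (common ion dominates); [PO₄³⁻] = s.
Ksp = [Li⁺]^3[PO₄³⁻] = (2.8×10⁻²)^3s
s = 7.9×10⁻⁹ / (2.8×10⁻²)^3 = 3.6×10⁻⁴
s = 3.6×10⁻⁴ M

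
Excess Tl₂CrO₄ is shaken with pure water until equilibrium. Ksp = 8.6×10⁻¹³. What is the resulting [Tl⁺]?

1.2×10⁻⁴ M

Tl₂CrO₄(s) ⇌ 2 Tl⁺(aq) + CrO₄²⁻(aq)
If s mol/L of Tl₂CrO₄ dissolves, [Tl⁺] = 2s and [CrO₄²⁻] = s.
Ksp = [Tl⁺]^2[CrO₄²⁻] = (2s)^2 · s = 4s^3 = 8.6×10⁻¹³
s = 6.0×10⁻⁵ mol/L
[Tl⁺] = 2s = 1.2×10⁻⁴ mol/L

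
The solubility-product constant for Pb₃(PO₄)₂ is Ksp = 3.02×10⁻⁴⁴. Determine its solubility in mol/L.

7.75×10⁻¹⁰ M

Pb₃(PO₄)₂(s) ⇌ 3 Pb²⁺(aq) + 2 PO₄³⁻(aq)
With molar solubility s: [Pb²⁺] = 3s, [PO₄³⁻] = 2s.
Ksp = [Pb²⁺]^3[PO₄³⁻]^2 = (3s)^3 · (2s)^2 = 108s^5
108s^5 = 3.02×10⁻⁴⁴  ⇒  s^5 = 2.80×10⁻⁴⁶
Taking the 5th root, s = 7.75×10⁻¹⁰ mol/L.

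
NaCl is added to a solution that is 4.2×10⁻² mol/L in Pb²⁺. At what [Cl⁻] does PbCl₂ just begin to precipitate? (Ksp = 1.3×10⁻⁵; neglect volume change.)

1.8×10⁻² M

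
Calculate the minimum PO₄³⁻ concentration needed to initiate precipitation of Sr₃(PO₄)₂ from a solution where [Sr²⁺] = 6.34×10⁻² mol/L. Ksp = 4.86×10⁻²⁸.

1.38×10⁻¹² M

Precipitation begins when Q = Ksp.
Sr₃(PO₄)₂(s) ⇌ 3 Sr²⁺(aq) + 2 PO₄³⁻(aq)
Ksp = [Sr²⁺]^3[PO₄³⁻]^2 = [PO₄³⁻]^2(6.34×10⁻²)^3
[PO₄³⁻]^2 = 4.86×10⁻²⁸ / (6.34×10⁻²)^3 = 1.91×10⁻²⁴
[PO₄³⁻] = 1.38×10⁻¹² mol/L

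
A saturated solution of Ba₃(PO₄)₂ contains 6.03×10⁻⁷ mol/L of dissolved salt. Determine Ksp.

Ba₃(PO₄)₂(s) ⇌ 3 Ba²⁺(aq) + 2 PO₄³⁻(aq)
For each mole of Ba₃(PO₄)₂ that dissolves per liter, [Ba²⁺] = 3s and [PO₄³⁻] = 2s; let s denote this solubility.
Ksp = [Ba²⁺]^3[PO₄³⁻]^2 = (3s)^3 · (2s)^2 = 108s^5
Ksp = 108 × (6.03×10⁻⁷)^5 = 8.61×10⁻³⁰

Ksp = 8.61×10⁻³⁰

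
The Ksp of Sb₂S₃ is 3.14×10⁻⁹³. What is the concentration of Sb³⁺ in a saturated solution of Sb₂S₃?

Sb₂S₃(s) ⇌ 2 Sb³⁺(aq) + 3 S²⁻(aq)
Call the molar solubility s, so that [Sb³⁺] = 2s and [S²⁻] = 3s.
Ksp = [Sb³⁺]^2[S²⁻]^3 = (2s)^2 · (3s)^3 = 108s^5 = 3.14×10⁻⁹³
s = 1.24×10⁻¹⁹ mol/L
[Sb³⁺] = 2s = 2.48×10⁻¹⁹ mol/L

2.48×10⁻¹⁹ M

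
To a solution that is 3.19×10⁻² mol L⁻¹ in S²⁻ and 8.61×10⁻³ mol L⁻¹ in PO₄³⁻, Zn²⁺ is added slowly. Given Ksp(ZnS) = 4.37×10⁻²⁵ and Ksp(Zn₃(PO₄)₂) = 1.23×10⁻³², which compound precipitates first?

ZnS

Precipitation of each salt begins when its ion product equals Ksp.
For ZnS: [Zn²⁺] = (Ksp/[S²⁻]) = 1.37×10⁻²³ mol L⁻¹
For Zn₃(PO₄)₂: [Zn²⁺] = (Ksp/[PO₄³⁻]^2)^(1/3) = 5.49×10⁻¹⁰ mol L⁻¹
ZnS requires the lower [Zn²⁺], so it precipitates first.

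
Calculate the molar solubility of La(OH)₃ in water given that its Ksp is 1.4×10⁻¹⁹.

8.5×10⁻⁶ M

La(OH)₃(s) ⇌ La³⁺(aq) + 3 OH⁻(aq)
Let s be the molar solubility. Then [La³⁺] = s and [OH⁻] = 3s.
Ksp = [La³⁺][OH⁻]^3 = s · (3s)^3 = 27s^4
27s^4 = 1.4×10⁻¹⁹  ⇒  s^4 = 5.2×10⁻²¹
s = 8.5×10⁻⁶ mol/L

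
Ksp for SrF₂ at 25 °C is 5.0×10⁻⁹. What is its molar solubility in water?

1.1×10⁻³ M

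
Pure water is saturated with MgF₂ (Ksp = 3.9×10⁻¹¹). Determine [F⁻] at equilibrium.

MgF₂(s) ⇌ Mg²⁺(aq) + 2 F⁻(aq)
Call the molar solubility s, so that [Mg²⁺] = s and [F⁻] = 2s.
Ksp = [Mg²⁺][F⁻]^2 = s · (2s)^2 = 4s^3 = 3.9×10⁻¹¹
s = 2.1×10⁻⁴ mol/L
[F⁻] = 2s = 4.3×10⁻⁴ mol/L

4.3×10⁻⁴ M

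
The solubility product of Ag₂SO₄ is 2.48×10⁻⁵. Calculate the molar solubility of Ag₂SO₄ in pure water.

1.84×10⁻² M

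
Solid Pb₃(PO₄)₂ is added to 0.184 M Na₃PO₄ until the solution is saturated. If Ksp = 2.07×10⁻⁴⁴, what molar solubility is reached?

Pb₃(PO₄)₂(s) ⇌ 3 Pb²⁺(aq) + 2 PO₄³⁻(aq)
Let s be the solubility of Pb₃(PO₄)₂ here. The common ion gives [PO₄³⁻] ≈ 0.184 M, and [Pb²⁺] = 3s.
Ksp = [Pb²⁺]^3[PO₄³⁻]^2 = (3s)^3(0.184)^2
(3s)^3 = 2.07×10⁻⁴⁴ / (0.184)^2 = 6.11×10⁻⁴³
s = 2.83×10⁻¹⁵ M

2.83×10⁻¹⁵ M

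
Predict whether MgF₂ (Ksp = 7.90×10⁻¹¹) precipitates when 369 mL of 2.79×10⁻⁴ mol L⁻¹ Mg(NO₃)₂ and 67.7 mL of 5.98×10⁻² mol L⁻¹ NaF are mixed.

Yes

The combined volume is 436.7 mL.
[Mg²⁺] = (2.79×10⁻⁴)(369)/436.7 = 2.36×10⁻⁴ mol L⁻¹
[F⁻] = (5.98×10⁻²)(67.7)/436.7 = 9.27×10⁻³ mol L⁻¹
Q = [Mg²⁺][F⁻]^2 = 2.03×10⁻⁸
Q = 2.03×10⁻⁸ > Ksp = 7.90×10⁻¹¹, so the solution is supersaturated and MgF₂ precipitates.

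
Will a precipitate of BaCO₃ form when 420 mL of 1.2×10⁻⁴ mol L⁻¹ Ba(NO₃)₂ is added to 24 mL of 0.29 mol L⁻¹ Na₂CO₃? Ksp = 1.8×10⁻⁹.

Yes

The combined volume is 444 mL.
[Ba²⁺] = (1.2×10⁻⁴)(420)/444 = 1.1×10⁻⁴ mol L⁻¹
[CO₃²⁻] = (0.29)(24)/444 = 1.6×10⁻² mol L⁻¹
Q = [Ba²⁺][CO₃²⁻] = 1.8×10⁻⁶
Q = 1.8×10⁻⁶ > Ksp = 1.8×10⁻⁹, so the solution is supersaturated and BaCO₃ precipitates.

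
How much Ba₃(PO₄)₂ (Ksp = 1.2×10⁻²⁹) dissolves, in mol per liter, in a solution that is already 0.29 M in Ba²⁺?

Ba₃(PO₄)₂(s) ⇌ 3 Ba²⁺(aq) + 2 PO₄³⁻(aq)
With Ba²⁺ already at 0.29 M and s small, take [Ba²⁺] ≈ 0.29 M and [PO₄³⁻] = 2s.
Ksp = [Ba²⁺]^3[PO₄³⁻]^2 = (0.29)^3(2s)^2
(2s)^2 = 1.2×10⁻²⁹ / (0.29)^3 = 4.9×10⁻²⁸
s = 1.1×10⁻¹⁴ M

1.1×10⁻¹⁴ M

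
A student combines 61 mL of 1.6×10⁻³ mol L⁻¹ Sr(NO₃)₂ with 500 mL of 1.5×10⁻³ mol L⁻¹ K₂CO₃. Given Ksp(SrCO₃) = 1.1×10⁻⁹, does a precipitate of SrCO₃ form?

Yes

After mixing, V = 61 mL + 500 mL = 561 mL.
[Sr²⁺] = (1.6×10⁻³)(61)/561 = 1.7×10⁻⁴ mol L⁻¹
[CO₃²⁻] = (1.5×10⁻³)(500)/561 = 1.3×10⁻³ mol L⁻¹
Q = [Sr²⁺][CO₃²⁻] = 2.3×10⁻⁷
Q = 2.3×10⁻⁷ > Ksp = 1.1×10⁻⁹, so the solution is supersaturated and SrCO₃ precipitates.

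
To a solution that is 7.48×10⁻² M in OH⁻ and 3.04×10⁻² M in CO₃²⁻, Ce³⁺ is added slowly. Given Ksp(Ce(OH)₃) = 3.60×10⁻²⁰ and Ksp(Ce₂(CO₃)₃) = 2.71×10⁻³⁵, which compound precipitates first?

Ce(OH)₃

Precipitation begins when Q = Ksp.
For Ce(OH)₃: [Ce³⁺] = (Ksp/[OH⁻]^3) = 8.60×10⁻¹⁷ M
For Ce₂(CO₃)₃: [Ce³⁺] = (Ksp/[CO₃²⁻]^3)^(1/2) = 9.82×10⁻¹⁶ M
Ce(OH)₃ requires the lower [Ce³⁺], so it precipitates first.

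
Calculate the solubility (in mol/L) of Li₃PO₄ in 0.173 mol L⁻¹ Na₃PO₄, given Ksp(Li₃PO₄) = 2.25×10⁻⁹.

7.84×10⁻⁴ M

Li₃PO₄(s) ⇌ 3 Li⁺(aq) + PO₄³⁻(aq)
With PO₄³⁻ already at 0.173 mol L⁻¹ and s small, take [PO₄³⁻] ≈ 0.173 mol L⁻¹ and [Li⁺] = 3s.
Ksp = [Li⁺]^3[PO₄³⁻] = (3s)^3(0.173)
(3s)^3 = 2.25×10⁻⁹ / (0.173) = 1.30×10⁻⁸
s = 7.84×10⁻⁴ mol L⁻¹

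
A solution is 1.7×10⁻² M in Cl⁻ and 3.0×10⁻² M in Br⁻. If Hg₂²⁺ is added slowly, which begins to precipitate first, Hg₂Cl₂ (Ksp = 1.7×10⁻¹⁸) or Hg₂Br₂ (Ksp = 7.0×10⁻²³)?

Hg₂Br₂

A salt starts to precipitate once the ion product Q reaches its Ksp.
For Hg₂Cl₂: [Hg₂²⁺] = (Ksp/[Cl⁻]^2) = 5.9×10⁻¹⁵ M
For Hg₂Br₂: [Hg₂²⁺] = (Ksp/[Br⁻]^2) = 7.8×10⁻²⁰ M
The smaller threshold [Hg₂²⁺] is reached first, so Hg₂Br₂ precipitates first.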